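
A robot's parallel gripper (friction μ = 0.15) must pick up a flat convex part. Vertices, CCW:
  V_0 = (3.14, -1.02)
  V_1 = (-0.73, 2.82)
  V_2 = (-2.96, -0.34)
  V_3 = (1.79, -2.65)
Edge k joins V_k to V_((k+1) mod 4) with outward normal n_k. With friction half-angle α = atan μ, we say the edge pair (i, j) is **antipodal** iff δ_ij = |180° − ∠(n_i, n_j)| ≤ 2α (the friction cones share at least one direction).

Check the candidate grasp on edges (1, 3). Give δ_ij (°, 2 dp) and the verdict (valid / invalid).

δ = 4.42°, valid

α = atan 0.15 = 8.53°;  2α = 17.06°
edge 1: e_1 = (-2.23, -3.16);  n_1 = (-0.8170, +0.5766)
edge 3: e_3 = (+1.35, +1.63);  n_3 = (+0.7702, -0.6379)
∠(n_1, n_3) = 175.58°
δ = |180° − 175.58°| = 4.42°
4.42° ≤ 2α = 17.06°  →  valid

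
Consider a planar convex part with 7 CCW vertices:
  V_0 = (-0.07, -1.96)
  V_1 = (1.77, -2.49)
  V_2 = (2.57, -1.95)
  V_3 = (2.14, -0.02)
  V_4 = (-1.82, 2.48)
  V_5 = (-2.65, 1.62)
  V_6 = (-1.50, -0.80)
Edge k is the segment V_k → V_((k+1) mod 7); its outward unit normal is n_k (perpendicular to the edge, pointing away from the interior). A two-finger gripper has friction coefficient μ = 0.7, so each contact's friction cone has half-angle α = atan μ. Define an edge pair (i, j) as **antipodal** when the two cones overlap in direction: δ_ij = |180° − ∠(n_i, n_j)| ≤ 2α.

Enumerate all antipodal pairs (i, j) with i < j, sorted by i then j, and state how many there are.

α = atan 0.7 = 34.99°;  2α = 69.98°
n_0 = (-0.2768, -0.9609)
n_1 = (+0.5595, -0.8288)
n_2 = (+0.9761, +0.2175)
n_3 = (+0.5338, +0.8456)
n_4 = (-0.7195, +0.6944)
n_5 = (-0.9032, -0.4292)
n_6 = (-0.6300, -0.7766)
  (0,1): δ = 129.91°  ·
  (0,2): δ = 61.37°  ✓
  (0,3): δ = 16.20°  ✓
  (0,4): δ = 62.09°  ✓
  (0,5): δ = 131.49°  ·
  (0,6): δ = 157.02°  ·
  (1,2): δ = 111.46°  ·
  (1,3): δ = 66.28°  ✓
  (1,4): δ = 12.00°  ✓
  (1,5): δ = 81.40°  ·
  (1,6): δ = 106.93°  ·
  (2,3): δ = 134.82°  ·
  (2,4): δ = 56.54°  ✓
  (2,5): δ = 12.86°  ✓
  (2,6): δ = 38.39°  ✓
  (3,4): δ = 101.72°  ·
  (3,5): δ = 32.32°  ✓
  (3,6): δ = 6.78°  ✓
  (4,5): δ = 110.60°  ·
  (4,6): δ = 85.07°  ·
  (5,6): δ = 154.47°  ·
antipodal pairs: 10

count = 10; pairs: (0,2), (0,3), (0,4), (1,3), (1,4), (2,4), (2,5), (2,6), (3,5), (3,6)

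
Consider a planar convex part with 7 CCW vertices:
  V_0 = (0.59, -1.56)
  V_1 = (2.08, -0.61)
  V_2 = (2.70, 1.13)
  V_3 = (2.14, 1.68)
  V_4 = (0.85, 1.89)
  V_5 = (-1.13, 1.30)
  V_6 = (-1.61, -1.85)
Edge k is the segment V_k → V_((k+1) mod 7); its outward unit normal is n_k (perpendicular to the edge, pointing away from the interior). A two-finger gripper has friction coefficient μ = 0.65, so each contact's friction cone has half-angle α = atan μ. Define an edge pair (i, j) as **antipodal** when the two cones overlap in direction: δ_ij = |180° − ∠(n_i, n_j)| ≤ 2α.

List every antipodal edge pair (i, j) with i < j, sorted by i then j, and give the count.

α = atan 0.65 = 33.02°;  2α = 66.05°
n_0 = (+0.5376, -0.8432)
n_1 = (+0.9420, -0.3357)
n_2 = (+0.7007, +0.7134)
n_3 = (+0.1607, +0.9870)
n_4 = (-0.2856, +0.9584)
n_5 = (-0.9886, +0.1506)
n_6 = (+0.1307, -0.9914)
  (0,1): δ = 142.13°  ·
  (0,2): δ = 77.00°  ·
  (0,3): δ = 41.77°  ✓
  (0,4): δ = 15.93°  ✓
  (0,5): δ = 48.81°  ✓
  (0,6): δ = 154.99°  ·
  (1,2): δ = 114.87°  ·
  (1,3): δ = 79.63°  ·
  (1,4): δ = 53.79°  ✓
  (1,5): δ = 10.95°  ✓
  (1,6): δ = 117.12°  ·
  (2,3): δ = 144.76°  ·
  (2,4): δ = 118.92°  ·
  (2,5): δ = 54.18°  ✓
  (2,6): δ = 51.99°  ✓
  (3,4): δ = 154.16°  ·
  (3,5): δ = 89.42°  ·
  (3,6): δ = 16.76°  ✓
  (4,5): δ = 115.26°  ·
  (4,6): δ = 9.08°  ✓
  (5,6): δ = 73.83°  ·
antipodal pairs: 9

count = 9; pairs: (0,3), (0,4), (0,5), (1,4), (1,5), (2,5), (2,6), (3,6), (4,6)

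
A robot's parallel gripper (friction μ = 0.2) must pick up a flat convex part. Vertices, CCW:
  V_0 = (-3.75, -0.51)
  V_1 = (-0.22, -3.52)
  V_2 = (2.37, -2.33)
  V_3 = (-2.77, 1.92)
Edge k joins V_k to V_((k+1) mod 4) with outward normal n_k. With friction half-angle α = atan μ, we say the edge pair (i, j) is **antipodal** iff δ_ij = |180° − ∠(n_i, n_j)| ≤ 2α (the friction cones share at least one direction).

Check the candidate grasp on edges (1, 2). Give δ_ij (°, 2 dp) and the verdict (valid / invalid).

δ = 64.26°, invalid

α = atan 0.2 = 11.31°;  2α = 22.62°
edge 1: e_1 = (+2.59, +1.19);  n_1 = (+0.4175, -0.9087)
edge 2: e_2 = (-5.14, +4.25);  n_2 = (+0.6372, +0.7707)
∠(n_1, n_2) = 115.74°
δ = |180° − 115.74°| = 64.26°
64.26° > 2α = 22.62°  →  invalid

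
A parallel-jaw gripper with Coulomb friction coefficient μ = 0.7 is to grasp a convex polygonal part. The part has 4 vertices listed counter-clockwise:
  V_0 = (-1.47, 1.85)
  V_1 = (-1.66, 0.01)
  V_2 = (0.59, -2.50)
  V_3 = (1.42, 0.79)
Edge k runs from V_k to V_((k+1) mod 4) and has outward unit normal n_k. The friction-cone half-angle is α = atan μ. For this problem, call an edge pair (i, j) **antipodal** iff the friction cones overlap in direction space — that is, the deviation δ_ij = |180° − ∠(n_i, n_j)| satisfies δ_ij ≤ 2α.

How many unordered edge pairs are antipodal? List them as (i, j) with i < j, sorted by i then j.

α = atan 0.7 = 34.99°;  2α = 69.98°
n_0 = (-0.9947, +0.1027)
n_1 = (-0.7446, -0.6675)
n_2 = (+0.9696, -0.2446)
n_3 = (+0.3444, +0.9388)
  (0,1): δ = 132.23°  ·
  (0,2): δ = 8.26°  ✓
  (0,3): δ = 75.75°  ·
  (1,2): δ = 56.03°  ✓
  (1,3): δ = 27.98°  ✓
  (2,3): δ = 95.98°  ·
antipodal pairs: 3

count = 3; pairs: (0,2), (1,2), (1,3)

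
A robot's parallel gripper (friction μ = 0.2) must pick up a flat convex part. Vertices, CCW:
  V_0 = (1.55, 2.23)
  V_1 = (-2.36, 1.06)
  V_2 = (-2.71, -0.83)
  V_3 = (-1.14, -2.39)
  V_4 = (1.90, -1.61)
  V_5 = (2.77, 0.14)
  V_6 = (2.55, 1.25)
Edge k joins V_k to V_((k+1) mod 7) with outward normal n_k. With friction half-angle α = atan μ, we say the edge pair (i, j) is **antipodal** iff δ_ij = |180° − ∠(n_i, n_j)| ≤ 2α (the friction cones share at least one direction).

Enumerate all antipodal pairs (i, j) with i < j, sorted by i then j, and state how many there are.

count = 4; pairs: (0,3), (1,4), (1,5), (2,6)

α = atan 0.2 = 11.31°;  2α = 22.62°
n_0 = (-0.2867, +0.9580)
n_1 = (-0.9833, +0.1821)
n_2 = (-0.7048, -0.7094)
n_3 = (+0.2485, -0.9686)
n_4 = (+0.8954, -0.4452)
n_5 = (+0.9809, +0.1944)
n_6 = (+0.6999, +0.7142)
  (0,1): δ = 117.15°  ·
  (0,2): δ = 61.48°  ·
  (0,3): δ = 2.27°  ✓
  (0,4): δ = 46.91°  ·
  (0,5): δ = 84.55°  ·
  (0,6): δ = 118.92°  ·
  (1,2): δ = 124.33°  ·
  (1,3): δ = 65.12°  ·
  (1,4): δ = 15.94°  ✓
  (1,5): δ = 21.70°  ✓
  (1,6): δ = 56.07°  ·
  (2,3): δ = 120.79°  ·
  (2,4): δ = 71.62°  ·
  (2,5): δ = 33.97°  ·
  (2,6): δ = 0.40°  ✓
  (3,4): δ = 130.82°  ·
  (3,5): δ = 93.18°  ·
  (3,6): δ = 58.81°  ·
  (4,5): δ = 142.36°  ·
  (4,6): δ = 107.99°  ·
  (5,6): δ = 145.63°  ·
antipodal pairs: 4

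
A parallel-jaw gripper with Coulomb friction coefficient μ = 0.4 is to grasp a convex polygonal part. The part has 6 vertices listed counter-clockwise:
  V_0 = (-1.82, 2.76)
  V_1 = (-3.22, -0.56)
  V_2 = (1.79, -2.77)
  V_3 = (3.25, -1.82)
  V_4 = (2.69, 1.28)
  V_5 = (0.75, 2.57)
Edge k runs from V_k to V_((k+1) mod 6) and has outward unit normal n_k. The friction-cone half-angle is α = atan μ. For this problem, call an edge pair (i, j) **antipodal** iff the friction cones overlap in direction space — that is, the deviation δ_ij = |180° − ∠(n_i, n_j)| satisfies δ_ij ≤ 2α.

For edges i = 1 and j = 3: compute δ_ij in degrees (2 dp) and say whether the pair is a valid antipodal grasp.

δ = 55.96°, invalid

α = atan 0.4 = 21.80°;  2α = 43.60°
edge 1: e_1 = (+5.01, -2.21);  n_1 = (-0.4036, -0.9149)
edge 3: e_3 = (-0.56, +3.10);  n_3 = (+0.9841, +0.1778)
∠(n_1, n_3) = 124.04°
δ = |180° − 124.04°| = 55.96°
55.96° > 2α = 43.60°  →  invalid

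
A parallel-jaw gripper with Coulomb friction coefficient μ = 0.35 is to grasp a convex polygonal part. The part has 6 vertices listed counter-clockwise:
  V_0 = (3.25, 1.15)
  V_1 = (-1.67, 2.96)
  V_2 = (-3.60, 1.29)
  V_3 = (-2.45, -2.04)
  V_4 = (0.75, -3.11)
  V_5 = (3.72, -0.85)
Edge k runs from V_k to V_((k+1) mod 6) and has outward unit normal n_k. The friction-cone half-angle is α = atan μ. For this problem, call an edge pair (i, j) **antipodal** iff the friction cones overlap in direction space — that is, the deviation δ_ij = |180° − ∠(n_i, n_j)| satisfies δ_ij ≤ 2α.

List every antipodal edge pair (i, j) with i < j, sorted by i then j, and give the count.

count = 3; pairs: (0,3), (1,4), (2,5)

α = atan 0.35 = 19.29°;  2α = 38.58°
n_0 = (+0.3453, +0.9385)
n_1 = (-0.6543, +0.7562)
n_2 = (-0.9452, -0.3264)
n_3 = (-0.3171, -0.9484)
n_4 = (+0.6056, -0.7958)
n_5 = (+0.9735, +0.2288)
  (0,1): δ = 118.93°  ·
  (0,2): δ = 50.75°  ·
  (0,3): δ = 1.71°  ✓
  (0,4): δ = 57.47°  ·
  (0,5): δ = 123.42°  ·
  (1,2): δ = 111.82°  ·
  (1,3): δ = 59.36°  ·
  (1,4): δ = 3.60°  ✓
  (1,5): δ = 62.36°  ·
  (2,3): δ = 127.54°  ·
  (2,4): δ = 71.78°  ·
  (2,5): δ = 5.83°  ✓
  (3,4): δ = 124.24°  ·
  (3,5): δ = 58.29°  ·
  (4,5): δ = 114.04°  ·
antipodal pairs: 3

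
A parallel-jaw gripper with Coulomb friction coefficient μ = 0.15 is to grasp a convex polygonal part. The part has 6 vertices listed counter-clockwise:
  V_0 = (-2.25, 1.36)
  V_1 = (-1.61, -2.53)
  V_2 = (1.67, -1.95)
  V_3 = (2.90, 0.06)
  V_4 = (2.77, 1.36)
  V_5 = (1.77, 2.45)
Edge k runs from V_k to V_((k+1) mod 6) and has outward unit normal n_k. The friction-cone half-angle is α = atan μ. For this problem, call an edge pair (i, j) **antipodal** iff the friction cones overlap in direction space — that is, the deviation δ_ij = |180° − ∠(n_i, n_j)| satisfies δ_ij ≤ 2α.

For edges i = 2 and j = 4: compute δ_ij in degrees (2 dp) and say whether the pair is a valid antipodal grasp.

α = atan 0.15 = 8.53°;  2α = 17.06°
edge 2: e_2 = (+1.23, +2.01);  n_2 = (+0.8530, -0.5220)
edge 4: e_4 = (-1.00, +1.09);  n_4 = (+0.7369, +0.6760)
∠(n_2, n_4) = 74.00°
δ = |180° − 74.00°| = 106.00°
106.00° > 2α = 17.06°  →  invalid

δ = 106.00°, invalid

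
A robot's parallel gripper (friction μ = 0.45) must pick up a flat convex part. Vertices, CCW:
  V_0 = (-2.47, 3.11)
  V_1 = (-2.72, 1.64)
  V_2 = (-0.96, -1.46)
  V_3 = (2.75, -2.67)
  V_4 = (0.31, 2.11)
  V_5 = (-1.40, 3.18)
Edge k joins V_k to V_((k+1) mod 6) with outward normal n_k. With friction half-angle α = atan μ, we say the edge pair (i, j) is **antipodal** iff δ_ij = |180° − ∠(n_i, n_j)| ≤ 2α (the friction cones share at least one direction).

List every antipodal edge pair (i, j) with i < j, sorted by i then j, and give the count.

count = 6; pairs: (0,3), (1,3), (1,4), (2,3), (2,4), (2,5)

α = atan 0.45 = 24.23°;  2α = 48.46°
n_0 = (-0.9858, +0.1677)
n_1 = (-0.8696, -0.4937)
n_2 = (-0.3101, -0.9507)
n_3 = (+0.8907, +0.4547)
n_4 = (+0.5304, +0.8477)
n_5 = (-0.0653, +0.9979)
  (0,1): δ = 140.76°  ·
  (0,2): δ = 98.41°  ·
  (0,3): δ = 36.69°  ✓
  (0,4): δ = 67.62°  ·
  (0,5): δ = 103.39°  ·
  (1,2): δ = 137.65°  ·
  (1,3): δ = 2.54°  ✓
  (1,4): δ = 28.38°  ✓
  (1,5): δ = 64.16°  ·
  (2,3): δ = 44.89°  ✓
  (2,4): δ = 13.97°  ✓
  (2,5): δ = 21.81°  ✓
  (3,4): δ = 149.08°  ·
  (3,5): δ = 113.30°  ·
  (4,5): δ = 144.22°  ·
antipodal pairs: 6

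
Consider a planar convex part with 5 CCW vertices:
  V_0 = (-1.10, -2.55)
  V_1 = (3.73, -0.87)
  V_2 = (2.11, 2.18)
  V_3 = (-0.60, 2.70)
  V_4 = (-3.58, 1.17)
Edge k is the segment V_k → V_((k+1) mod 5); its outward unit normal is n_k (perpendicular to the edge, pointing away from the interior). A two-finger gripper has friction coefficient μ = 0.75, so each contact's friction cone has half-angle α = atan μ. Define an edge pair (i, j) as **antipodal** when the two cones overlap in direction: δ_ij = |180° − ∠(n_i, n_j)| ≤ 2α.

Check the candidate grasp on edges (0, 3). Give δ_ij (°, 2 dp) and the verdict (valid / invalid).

α = atan 0.75 = 36.87°;  2α = 73.74°
edge 0: e_0 = (+4.83, +1.68);  n_0 = (+0.3285, -0.9445)
edge 3: e_3 = (-2.98, -1.53);  n_3 = (-0.4567, +0.8896)
∠(n_0, n_3) = 172.00°
δ = |180° − 172.00°| = 8.00°
8.00° ≤ 2α = 73.74°  →  valid

δ = 8.00°, valid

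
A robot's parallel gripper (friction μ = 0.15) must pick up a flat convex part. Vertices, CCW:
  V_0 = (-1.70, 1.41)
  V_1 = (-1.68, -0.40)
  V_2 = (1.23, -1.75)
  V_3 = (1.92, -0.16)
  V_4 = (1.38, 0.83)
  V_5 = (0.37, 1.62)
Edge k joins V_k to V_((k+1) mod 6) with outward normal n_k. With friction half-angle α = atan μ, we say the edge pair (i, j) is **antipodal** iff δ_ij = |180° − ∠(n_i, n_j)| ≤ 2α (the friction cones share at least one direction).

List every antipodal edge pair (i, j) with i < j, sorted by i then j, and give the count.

α = atan 0.15 = 8.53°;  2α = 17.06°
n_0 = (-0.9999, -0.0110)
n_1 = (-0.4208, -0.9071)
n_2 = (+0.9173, -0.3981)
n_3 = (+0.8779, +0.4789)
n_4 = (+0.6161, +0.7877)
n_5 = (-0.1009, +0.9949)
  (0,1): δ = 115.52°  ·
  (0,2): δ = 24.09°  ·
  (0,3): δ = 27.98°  ·
  (0,4): δ = 51.34°  ·
  (0,5): δ = 95.16°  ·
  (1,2): δ = 88.57°  ·
  (1,3): δ = 36.50°  ·
  (1,4): δ = 13.14°  ✓
  (1,5): δ = 30.68°  ·
  (2,3): δ = 127.93°  ·
  (2,4): δ = 104.57°  ·
  (2,5): δ = 60.75°  ·
  (3,4): δ = 156.64°  ·
  (3,5): δ = 112.82°  ·
  (4,5): δ = 136.18°  ·
antipodal pairs: 1

count = 1; pairs: (1,4)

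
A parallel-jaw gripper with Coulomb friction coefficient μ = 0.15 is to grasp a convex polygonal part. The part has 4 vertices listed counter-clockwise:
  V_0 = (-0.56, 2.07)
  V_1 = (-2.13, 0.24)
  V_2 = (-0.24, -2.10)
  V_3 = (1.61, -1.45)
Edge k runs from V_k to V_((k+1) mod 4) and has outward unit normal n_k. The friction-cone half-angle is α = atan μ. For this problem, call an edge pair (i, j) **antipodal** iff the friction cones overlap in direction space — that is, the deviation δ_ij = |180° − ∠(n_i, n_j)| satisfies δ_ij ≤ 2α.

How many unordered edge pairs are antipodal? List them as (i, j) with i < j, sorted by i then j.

α = atan 0.15 = 8.53°;  2α = 17.06°
n_0 = (-0.7590, +0.6511)
n_1 = (-0.7779, -0.6283)
n_2 = (+0.3315, -0.9435)
n_3 = (+0.8512, +0.5248)
  (0,1): δ = 100.45°  ·
  (0,2): δ = 30.01°  ·
  (0,3): δ = 72.28°  ·
  (1,2): δ = 109.57°  ·
  (1,3): δ = 7.27°  ✓
  (2,3): δ = 77.71°  ·
antipodal pairs: 1

count = 1; pairs: (1,3)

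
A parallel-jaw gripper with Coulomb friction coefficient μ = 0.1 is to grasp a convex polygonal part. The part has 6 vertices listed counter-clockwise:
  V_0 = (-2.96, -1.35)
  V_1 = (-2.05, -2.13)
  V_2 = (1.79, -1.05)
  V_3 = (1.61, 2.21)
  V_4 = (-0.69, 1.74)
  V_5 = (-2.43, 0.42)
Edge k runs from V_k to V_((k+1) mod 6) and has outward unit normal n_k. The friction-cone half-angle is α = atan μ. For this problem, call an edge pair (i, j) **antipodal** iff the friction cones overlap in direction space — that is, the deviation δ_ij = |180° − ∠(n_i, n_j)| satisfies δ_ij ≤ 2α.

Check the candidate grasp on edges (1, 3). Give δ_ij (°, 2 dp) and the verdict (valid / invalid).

δ = 4.16°, valid

α = atan 0.1 = 5.71°;  2α = 11.42°
edge 1: e_1 = (+3.84, +1.08);  n_1 = (+0.2707, -0.9627)
edge 3: e_3 = (-2.30, -0.47);  n_3 = (-0.2002, +0.9798)
∠(n_1, n_3) = 175.84°
δ = |180° − 175.84°| = 4.16°
4.16° ≤ 2α = 11.42°  →  valid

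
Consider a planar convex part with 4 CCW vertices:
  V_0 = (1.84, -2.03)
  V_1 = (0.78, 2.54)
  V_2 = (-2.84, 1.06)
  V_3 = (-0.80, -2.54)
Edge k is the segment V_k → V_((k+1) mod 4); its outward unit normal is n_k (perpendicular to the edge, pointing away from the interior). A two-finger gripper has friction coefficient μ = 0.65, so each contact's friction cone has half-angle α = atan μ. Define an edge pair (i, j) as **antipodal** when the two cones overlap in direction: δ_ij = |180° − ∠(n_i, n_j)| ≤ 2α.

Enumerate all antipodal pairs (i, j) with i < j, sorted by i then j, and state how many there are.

α = atan 0.65 = 33.02°;  2α = 66.05°
n_0 = (+0.9741, +0.2259)
n_1 = (-0.3784, +0.9256)
n_2 = (-0.8700, -0.4930)
n_3 = (+0.1897, -0.9818)
  (0,1): δ = 80.82°  ·
  (0,2): δ = 16.48°  ✓
  (0,3): δ = 87.88°  ·
  (1,2): δ = 82.70°  ·
  (1,3): δ = 11.30°  ✓
  (2,3): δ = 108.60°  ·
antipodal pairs: 2

count = 2; pairs: (0,2), (1,3)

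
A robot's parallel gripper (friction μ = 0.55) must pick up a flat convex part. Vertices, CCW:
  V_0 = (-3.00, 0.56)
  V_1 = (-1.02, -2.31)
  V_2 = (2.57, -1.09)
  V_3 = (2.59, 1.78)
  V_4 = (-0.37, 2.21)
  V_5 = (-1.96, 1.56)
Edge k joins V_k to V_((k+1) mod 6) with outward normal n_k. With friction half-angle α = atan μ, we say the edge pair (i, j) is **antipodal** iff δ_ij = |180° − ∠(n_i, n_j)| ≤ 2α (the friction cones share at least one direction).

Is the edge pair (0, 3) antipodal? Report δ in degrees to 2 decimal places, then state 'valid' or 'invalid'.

α = atan 0.55 = 28.81°;  2α = 57.62°
edge 0: e_0 = (+1.98, -2.87);  n_0 = (-0.8231, -0.5679)
edge 3: e_3 = (-2.96, +0.43);  n_3 = (+0.1438, +0.9896)
∠(n_0, n_3) = 132.87°
δ = |180° − 132.87°| = 47.13°
47.13° ≤ 2α = 57.62°  →  valid

δ = 47.13°, valid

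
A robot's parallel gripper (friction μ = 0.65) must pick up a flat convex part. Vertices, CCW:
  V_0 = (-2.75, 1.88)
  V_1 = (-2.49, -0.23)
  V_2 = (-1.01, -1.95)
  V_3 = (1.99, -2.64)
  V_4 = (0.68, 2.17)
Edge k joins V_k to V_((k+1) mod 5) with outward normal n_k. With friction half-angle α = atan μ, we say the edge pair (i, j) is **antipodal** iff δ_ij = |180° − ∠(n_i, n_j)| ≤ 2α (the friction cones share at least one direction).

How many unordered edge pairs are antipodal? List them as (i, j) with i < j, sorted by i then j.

count = 5; pairs: (0,3), (1,3), (1,4), (2,3), (2,4)

α = atan 0.65 = 33.02°;  2α = 66.05°
n_0 = (-0.9925, -0.1223)
n_1 = (-0.7580, -0.6522)
n_2 = (-0.2241, -0.9746)
n_3 = (+0.9649, +0.2628)
n_4 = (-0.0842, +0.9964)
  (0,1): δ = 146.31°  ·
  (0,2): δ = 109.98°  ·
  (0,3): δ = 8.21°  ✓
  (0,4): δ = 87.81°  ·
  (1,2): δ = 143.66°  ·
  (1,3): δ = 25.48°  ✓
  (1,4): δ = 54.12°  ✓
  (2,3): δ = 61.81°  ✓
  (2,4): δ = 17.79°  ✓
  (3,4): δ = 100.40°  ·
antipodal pairs: 5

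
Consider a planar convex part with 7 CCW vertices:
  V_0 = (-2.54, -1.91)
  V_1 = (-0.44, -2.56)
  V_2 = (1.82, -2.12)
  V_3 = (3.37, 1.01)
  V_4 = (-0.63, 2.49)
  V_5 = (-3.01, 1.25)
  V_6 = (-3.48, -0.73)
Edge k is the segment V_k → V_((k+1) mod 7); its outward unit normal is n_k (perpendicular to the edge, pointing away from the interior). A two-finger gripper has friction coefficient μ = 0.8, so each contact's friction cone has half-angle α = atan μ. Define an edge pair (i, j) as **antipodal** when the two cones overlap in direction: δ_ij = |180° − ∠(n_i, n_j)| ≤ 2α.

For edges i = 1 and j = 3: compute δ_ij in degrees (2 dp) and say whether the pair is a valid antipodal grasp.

δ = 31.32°, valid

α = atan 0.8 = 38.66°;  2α = 77.32°
edge 1: e_1 = (+2.26, +0.44);  n_1 = (+0.1911, -0.9816)
edge 3: e_3 = (-4.00, +1.48);  n_3 = (+0.3470, +0.9379)
∠(n_1, n_3) = 148.68°
δ = |180° − 148.68°| = 31.32°
31.32° ≤ 2α = 77.32°  →  valid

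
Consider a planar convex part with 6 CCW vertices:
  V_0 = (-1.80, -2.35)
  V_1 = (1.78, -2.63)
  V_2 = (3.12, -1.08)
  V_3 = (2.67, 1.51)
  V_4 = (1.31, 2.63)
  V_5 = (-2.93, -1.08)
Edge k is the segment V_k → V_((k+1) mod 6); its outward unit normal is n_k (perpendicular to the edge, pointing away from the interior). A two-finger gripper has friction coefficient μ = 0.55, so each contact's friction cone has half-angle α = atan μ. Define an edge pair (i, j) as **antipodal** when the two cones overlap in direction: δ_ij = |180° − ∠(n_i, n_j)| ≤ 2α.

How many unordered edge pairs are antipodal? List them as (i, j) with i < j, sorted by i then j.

α = atan 0.55 = 28.81°;  2α = 57.62°
n_0 = (-0.0780, -0.9970)
n_1 = (+0.7565, -0.6540)
n_2 = (+0.9852, +0.1712)
n_3 = (+0.6357, +0.7719)
n_4 = (-0.6585, +0.7526)
n_5 = (-0.7471, -0.6647)
  (0,1): δ = 126.37°  ·
  (0,2): δ = 75.67°  ·
  (0,3): δ = 35.00°  ✓
  (0,4): δ = 45.66°  ✓
  (0,5): δ = 136.13°  ·
  (1,2): δ = 129.30°  ·
  (1,3): δ = 88.63°  ·
  (1,4): δ = 7.97°  ✓
  (1,5): δ = 82.51°  ·
  (2,3): δ = 139.33°  ·
  (2,4): δ = 58.67°  ·
  (2,5): δ = 31.81°  ✓
  (3,4): δ = 99.34°  ·
  (3,5): δ = 8.87°  ✓
  (4,5): δ = 89.52°  ·
antipodal pairs: 5

count = 5; pairs: (0,3), (0,4), (1,4), (2,5), (3,5)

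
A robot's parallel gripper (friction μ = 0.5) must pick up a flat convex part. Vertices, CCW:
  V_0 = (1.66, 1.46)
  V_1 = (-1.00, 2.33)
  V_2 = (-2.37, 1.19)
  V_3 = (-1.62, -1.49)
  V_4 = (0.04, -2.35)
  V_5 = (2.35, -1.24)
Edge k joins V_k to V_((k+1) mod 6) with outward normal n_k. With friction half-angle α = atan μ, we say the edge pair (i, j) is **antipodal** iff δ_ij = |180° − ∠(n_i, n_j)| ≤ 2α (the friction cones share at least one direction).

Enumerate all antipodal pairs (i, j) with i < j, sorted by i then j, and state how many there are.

count = 5; pairs: (0,3), (0,4), (1,4), (2,5), (3,5)

α = atan 0.5 = 26.57°;  2α = 53.13°
n_0 = (+0.3109, +0.9505)
n_1 = (-0.6396, +0.7687)
n_2 = (-0.9630, -0.2695)
n_3 = (-0.4600, -0.8879)
n_4 = (+0.4331, -0.9013)
n_5 = (+0.9689, +0.2476)
  (0,1): δ = 122.12°  ·
  (0,2): δ = 56.25°  ·
  (0,3): δ = 9.28°  ✓
  (0,4): δ = 43.78°  ✓
  (0,5): δ = 122.45°  ·
  (1,2): δ = 114.13°  ·
  (1,3): δ = 67.15°  ·
  (1,4): δ = 14.10°  ✓
  (1,5): δ = 64.57°  ·
  (2,3): δ = 133.02°  ·
  (2,4): δ = 79.97°  ·
  (2,5): δ = 1.30°  ✓
  (3,4): δ = 126.95°  ·
  (3,5): δ = 48.28°  ✓
  (4,5): δ = 101.33°  ·
antipodal pairs: 5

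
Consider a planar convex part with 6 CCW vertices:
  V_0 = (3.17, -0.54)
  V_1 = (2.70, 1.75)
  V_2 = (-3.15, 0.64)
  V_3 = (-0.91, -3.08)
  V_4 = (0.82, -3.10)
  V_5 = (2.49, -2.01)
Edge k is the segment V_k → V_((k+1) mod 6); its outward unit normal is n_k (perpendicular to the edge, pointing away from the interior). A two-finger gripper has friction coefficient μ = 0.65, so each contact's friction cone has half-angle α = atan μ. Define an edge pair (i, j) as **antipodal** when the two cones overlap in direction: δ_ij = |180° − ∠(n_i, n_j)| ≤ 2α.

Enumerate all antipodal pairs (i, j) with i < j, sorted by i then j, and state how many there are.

α = atan 0.65 = 33.02°;  2α = 66.05°
n_0 = (+0.9796, +0.2010)
n_1 = (-0.1864, +0.9825)
n_2 = (-0.8567, -0.5158)
n_3 = (-0.0116, -0.9999)
n_4 = (+0.5466, -0.8374)
n_5 = (+0.9076, -0.4198)
  (0,1): δ = 90.85°  ·
  (0,2): δ = 19.46°  ✓
  (0,3): δ = 77.74°  ·
  (0,4): δ = 111.53°  ·
  (0,5): δ = 143.58°  ·
  (1,2): δ = 69.69°  ·
  (1,3): δ = 11.41°  ✓
  (1,4): δ = 22.39°  ✓
  (1,5): δ = 54.43°  ✓
  (2,3): δ = 121.72°  ·
  (2,4): δ = 87.92°  ·
  (2,5): δ = 55.88°  ✓
  (3,4): δ = 146.21°  ·
  (3,5): δ = 114.16°  ·
  (4,5): δ = 147.96°  ·
antipodal pairs: 5

count = 5; pairs: (0,2), (1,3), (1,4), (1,5), (2,5)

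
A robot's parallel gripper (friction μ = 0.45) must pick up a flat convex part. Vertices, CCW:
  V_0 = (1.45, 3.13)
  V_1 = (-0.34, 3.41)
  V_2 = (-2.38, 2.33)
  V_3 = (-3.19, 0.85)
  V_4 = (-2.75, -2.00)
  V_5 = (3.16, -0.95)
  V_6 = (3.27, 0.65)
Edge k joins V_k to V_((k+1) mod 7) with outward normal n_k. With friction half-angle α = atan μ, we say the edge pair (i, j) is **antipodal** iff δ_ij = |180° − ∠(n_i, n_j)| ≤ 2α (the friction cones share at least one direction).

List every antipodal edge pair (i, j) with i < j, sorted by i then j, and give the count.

count = 5; pairs: (0,4), (1,4), (2,5), (3,5), (3,6)

α = atan 0.45 = 24.23°;  2α = 48.46°
n_0 = (+0.1545, +0.9880)
n_1 = (-0.4679, +0.8838)
n_2 = (-0.8772, +0.4801)
n_3 = (-0.9883, -0.1526)
n_4 = (+0.1749, -0.9846)
n_5 = (+0.9976, -0.0686)
n_6 = (+0.8062, +0.5916)
  (0,1): δ = 143.21°  ·
  (0,2): δ = 109.80°  ·
  (0,3): δ = 72.33°  ·
  (0,4): δ = 18.96°  ✓
  (0,5): δ = 94.96°  ·
  (0,6): δ = 135.16°  ·
  (1,2): δ = 146.59°  ·
  (1,3): δ = 109.12°  ·
  (1,4): δ = 17.82°  ✓
  (1,5): δ = 58.17°  ·
  (1,6): δ = 98.38°  ·
  (2,3): δ = 142.53°  ·
  (2,4): δ = 51.23°  ·
  (2,5): δ = 24.76°  ✓
  (2,6): δ = 64.97°  ·
  (3,4): δ = 88.70°  ·
  (3,5): δ = 12.71°  ✓
  (3,6): δ = 27.50°  ✓
  (4,5): δ = 104.01°  ·
  (4,6): δ = 63.80°  ·
  (5,6): δ = 139.79°  ·
antipodal pairs: 5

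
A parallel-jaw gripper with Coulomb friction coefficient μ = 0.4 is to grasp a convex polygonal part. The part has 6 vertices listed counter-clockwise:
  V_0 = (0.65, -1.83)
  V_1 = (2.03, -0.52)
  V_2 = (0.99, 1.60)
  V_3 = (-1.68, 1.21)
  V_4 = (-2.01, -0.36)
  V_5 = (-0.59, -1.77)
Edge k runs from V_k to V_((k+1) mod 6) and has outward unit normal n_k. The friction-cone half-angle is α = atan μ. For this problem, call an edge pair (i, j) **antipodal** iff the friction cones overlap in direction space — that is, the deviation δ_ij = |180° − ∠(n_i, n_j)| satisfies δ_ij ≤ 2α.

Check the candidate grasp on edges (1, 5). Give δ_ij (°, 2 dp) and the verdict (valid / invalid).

α = atan 0.4 = 21.80°;  2α = 43.60°
edge 1: e_1 = (-1.04, +2.12);  n_1 = (+0.8978, +0.4404)
edge 5: e_5 = (+1.24, -0.06);  n_5 = (-0.0483, -0.9988)
∠(n_1, n_5) = 118.90°
δ = |180° − 118.90°| = 61.10°
61.10° > 2α = 43.60°  →  invalid

δ = 61.10°, invalid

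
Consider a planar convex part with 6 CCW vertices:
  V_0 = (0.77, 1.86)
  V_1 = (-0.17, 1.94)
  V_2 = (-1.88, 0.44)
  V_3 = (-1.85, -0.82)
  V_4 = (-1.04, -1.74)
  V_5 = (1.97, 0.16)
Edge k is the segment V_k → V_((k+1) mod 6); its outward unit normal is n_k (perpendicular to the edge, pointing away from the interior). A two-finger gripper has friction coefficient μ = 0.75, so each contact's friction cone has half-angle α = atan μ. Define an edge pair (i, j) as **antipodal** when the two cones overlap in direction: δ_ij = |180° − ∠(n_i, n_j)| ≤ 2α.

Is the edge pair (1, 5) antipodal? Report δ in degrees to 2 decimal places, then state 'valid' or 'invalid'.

α = atan 0.75 = 36.87°;  2α = 73.74°
edge 1: e_1 = (-1.71, -1.50);  n_1 = (-0.6594, +0.7518)
edge 5: e_5 = (-1.20, +1.70);  n_5 = (+0.8170, +0.5767)
∠(n_1, n_5) = 96.04°
δ = |180° − 96.04°| = 83.96°
83.96° > 2α = 73.74°  →  invalid

δ = 83.96°, invalid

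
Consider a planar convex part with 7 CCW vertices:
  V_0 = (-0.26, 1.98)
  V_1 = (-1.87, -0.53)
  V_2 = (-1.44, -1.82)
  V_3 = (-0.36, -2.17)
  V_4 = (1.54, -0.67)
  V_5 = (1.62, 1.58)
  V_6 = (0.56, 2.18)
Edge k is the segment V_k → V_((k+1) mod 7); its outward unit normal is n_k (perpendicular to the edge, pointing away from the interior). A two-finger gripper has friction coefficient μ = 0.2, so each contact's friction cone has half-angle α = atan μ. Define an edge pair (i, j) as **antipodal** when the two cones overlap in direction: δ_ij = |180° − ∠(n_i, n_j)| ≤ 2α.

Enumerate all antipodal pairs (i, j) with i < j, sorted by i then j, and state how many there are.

count = 3; pairs: (0,3), (1,4), (2,5)

α = atan 0.2 = 11.31°;  2α = 22.62°
n_0 = (-0.8417, +0.5399)
n_1 = (-0.9487, -0.3162)
n_2 = (-0.3083, -0.9513)
n_3 = (+0.6196, -0.7849)
n_4 = (+0.9994, -0.0355)
n_5 = (+0.4926, +0.8703)
n_6 = (-0.2370, +0.9715)
  (0,1): δ = 128.89°  ·
  (0,2): δ = 75.28°  ·
  (0,3): δ = 19.03°  ✓
  (0,4): δ = 30.64°  ·
  (0,5): δ = 93.17°  ·
  (0,6): δ = 136.38°  ·
  (1,2): δ = 126.39°  ·
  (1,3): δ = 70.14°  ·
  (1,4): δ = 20.47°  ✓
  (1,5): δ = 42.05°  ·
  (1,6): δ = 85.27°  ·
  (2,3): δ = 123.75°  ·
  (2,4): δ = 74.08°  ·
  (2,5): δ = 11.56°  ✓
  (2,6): δ = 31.66°  ·
  (3,4): δ = 130.33°  ·
  (3,5): δ = 67.80°  ·
  (3,6): δ = 24.58°  ·
  (4,5): δ = 117.48°  ·
  (4,6): δ = 74.26°  ·
  (5,6): δ = 136.78°  ·
antipodal pairs: 3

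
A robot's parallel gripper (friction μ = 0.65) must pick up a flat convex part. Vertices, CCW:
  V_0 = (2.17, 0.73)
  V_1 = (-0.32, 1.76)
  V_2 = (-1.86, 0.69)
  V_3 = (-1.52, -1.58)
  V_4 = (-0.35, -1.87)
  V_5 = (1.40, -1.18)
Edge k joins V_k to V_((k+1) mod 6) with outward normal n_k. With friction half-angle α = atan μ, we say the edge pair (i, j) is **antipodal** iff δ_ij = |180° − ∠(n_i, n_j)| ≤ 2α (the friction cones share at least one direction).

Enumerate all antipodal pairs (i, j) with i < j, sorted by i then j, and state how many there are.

α = atan 0.65 = 33.02°;  2α = 66.05°
n_0 = (+0.3822, +0.9241)
n_1 = (-0.5706, +0.8212)
n_2 = (-0.9890, -0.1481)
n_3 = (-0.2406, -0.9706)
n_4 = (+0.3668, -0.9303)
n_5 = (+0.9275, -0.3739)
  (0,1): δ = 122.74°  ·
  (0,2): δ = 59.01°  ✓
  (0,3): δ = 8.55°  ✓
  (0,4): δ = 43.99°  ✓
  (0,5): δ = 90.52°  ·
  (1,2): δ = 116.27°  ·
  (1,3): δ = 48.71°  ✓
  (1,4): δ = 13.27°  ✓
  (1,5): δ = 33.25°  ✓
  (2,3): δ = 112.44°  ·
  (2,4): δ = 77.00°  ·
  (2,5): δ = 30.47°  ✓
  (3,4): δ = 144.56°  ·
  (3,5): δ = 98.04°  ·
  (4,5): δ = 133.48°  ·
antipodal pairs: 7

count = 7; pairs: (0,2), (0,3), (0,4), (1,3), (1,4), (1,5), (2,5)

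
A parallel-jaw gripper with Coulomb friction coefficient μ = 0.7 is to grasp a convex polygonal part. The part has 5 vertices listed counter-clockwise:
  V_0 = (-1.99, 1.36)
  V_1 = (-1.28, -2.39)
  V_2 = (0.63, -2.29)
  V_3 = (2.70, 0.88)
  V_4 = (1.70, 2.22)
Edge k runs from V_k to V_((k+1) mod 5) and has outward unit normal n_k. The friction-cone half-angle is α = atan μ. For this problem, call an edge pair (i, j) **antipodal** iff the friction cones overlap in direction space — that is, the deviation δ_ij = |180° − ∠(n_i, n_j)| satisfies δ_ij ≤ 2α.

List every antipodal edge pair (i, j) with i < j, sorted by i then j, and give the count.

α = atan 0.7 = 34.99°;  2α = 69.98°
n_0 = (-0.9825, -0.1860)
n_1 = (+0.0523, -0.9986)
n_2 = (+0.8373, -0.5468)
n_3 = (+0.8014, +0.5981)
n_4 = (-0.2270, +0.9739)
  (0,1): δ = 97.72°  ·
  (0,2): δ = 43.87°  ✓
  (0,3): δ = 26.01°  ✓
  (0,4): δ = 92.40°  ·
  (1,2): δ = 126.14°  ·
  (1,3): δ = 56.26°  ✓
  (1,4): δ = 10.12°  ✓
  (2,3): δ = 110.12°  ·
  (2,4): δ = 43.74°  ✓
  (3,4): δ = 113.61°  ·
antipodal pairs: 5

count = 5; pairs: (0,2), (0,3), (1,3), (1,4), (2,4)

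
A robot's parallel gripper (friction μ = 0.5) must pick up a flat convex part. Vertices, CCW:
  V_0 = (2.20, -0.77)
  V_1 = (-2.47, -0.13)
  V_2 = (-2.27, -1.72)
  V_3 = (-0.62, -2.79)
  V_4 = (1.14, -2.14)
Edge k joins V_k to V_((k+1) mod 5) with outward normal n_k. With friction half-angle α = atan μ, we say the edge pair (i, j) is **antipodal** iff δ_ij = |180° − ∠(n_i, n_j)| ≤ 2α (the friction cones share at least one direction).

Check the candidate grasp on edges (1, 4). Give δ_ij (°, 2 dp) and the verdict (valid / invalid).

δ = 44.90°, valid

α = atan 0.5 = 26.57°;  2α = 53.13°
edge 1: e_1 = (+0.20, -1.59);  n_1 = (-0.9922, -0.1248)
edge 4: e_4 = (+1.06, +1.37);  n_4 = (+0.7909, -0.6119)
∠(n_1, n_4) = 135.10°
δ = |180° − 135.10°| = 44.90°
44.90° ≤ 2α = 53.13°  →  valid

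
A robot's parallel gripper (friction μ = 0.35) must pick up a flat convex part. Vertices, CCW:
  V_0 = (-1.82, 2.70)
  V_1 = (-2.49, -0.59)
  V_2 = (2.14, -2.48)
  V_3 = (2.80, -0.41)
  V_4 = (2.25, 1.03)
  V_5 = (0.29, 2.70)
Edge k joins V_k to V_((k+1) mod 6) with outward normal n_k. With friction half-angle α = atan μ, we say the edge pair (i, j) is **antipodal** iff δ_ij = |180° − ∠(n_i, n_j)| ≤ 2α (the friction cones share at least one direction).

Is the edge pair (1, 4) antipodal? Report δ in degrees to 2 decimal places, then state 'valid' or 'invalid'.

α = atan 0.35 = 19.29°;  2α = 38.58°
edge 1: e_1 = (+4.63, -1.89);  n_1 = (-0.3779, -0.9258)
edge 4: e_4 = (-1.96, +1.67);  n_4 = (+0.6485, +0.7612)
∠(n_1, n_4) = 161.77°
δ = |180° − 161.77°| = 18.23°
18.23° ≤ 2α = 38.58°  →  valid

δ = 18.23°, valid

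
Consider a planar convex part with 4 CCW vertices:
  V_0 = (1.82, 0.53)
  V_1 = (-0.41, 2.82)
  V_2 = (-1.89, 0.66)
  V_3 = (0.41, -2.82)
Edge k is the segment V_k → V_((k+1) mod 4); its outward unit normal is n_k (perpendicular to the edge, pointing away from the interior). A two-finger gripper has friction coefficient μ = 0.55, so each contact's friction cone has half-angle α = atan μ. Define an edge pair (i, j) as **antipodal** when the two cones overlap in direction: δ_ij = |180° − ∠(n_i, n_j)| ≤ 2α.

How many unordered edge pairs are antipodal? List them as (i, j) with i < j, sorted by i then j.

count = 3; pairs: (0,2), (1,3), (2,3)

α = atan 0.55 = 28.81°;  2α = 57.62°
n_0 = (+0.7164, +0.6977)
n_1 = (-0.8249, +0.5652)
n_2 = (-0.8343, -0.5514)
n_3 = (+0.9217, -0.3879)
  (0,1): δ = 78.66°  ·
  (0,2): δ = 10.78°  ✓
  (0,3): δ = 112.93°  ·
  (1,2): δ = 112.12°  ·
  (1,3): δ = 11.59°  ✓
  (2,3): δ = 56.29°  ✓
antipodal pairs: 3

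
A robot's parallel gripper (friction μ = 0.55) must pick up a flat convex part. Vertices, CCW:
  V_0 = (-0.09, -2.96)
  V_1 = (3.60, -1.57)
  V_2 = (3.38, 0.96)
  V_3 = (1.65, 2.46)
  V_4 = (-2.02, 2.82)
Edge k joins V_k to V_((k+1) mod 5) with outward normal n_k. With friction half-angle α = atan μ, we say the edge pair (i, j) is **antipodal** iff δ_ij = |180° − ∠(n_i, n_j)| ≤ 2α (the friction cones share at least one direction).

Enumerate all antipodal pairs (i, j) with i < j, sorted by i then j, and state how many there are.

α = atan 0.55 = 28.81°;  2α = 57.62°
n_0 = (+0.3525, -0.9358)
n_1 = (+0.9962, +0.0866)
n_2 = (+0.6551, +0.7555)
n_3 = (+0.0976, +0.9952)
n_4 = (-0.9485, -0.3167)
  (0,1): δ = 105.67°  ·
  (0,2): δ = 61.57°  ·
  (0,3): δ = 26.24°  ✓
  (0,4): δ = 87.82°  ·
  (1,2): δ = 135.90°  ·
  (1,3): δ = 100.57°  ·
  (1,4): δ = 13.49°  ✓
  (2,3): δ = 144.68°  ·
  (2,4): δ = 30.61°  ✓
  (3,4): δ = 65.93°  ·
antipodal pairs: 3

count = 3; pairs: (0,3), (1,4), (2,4)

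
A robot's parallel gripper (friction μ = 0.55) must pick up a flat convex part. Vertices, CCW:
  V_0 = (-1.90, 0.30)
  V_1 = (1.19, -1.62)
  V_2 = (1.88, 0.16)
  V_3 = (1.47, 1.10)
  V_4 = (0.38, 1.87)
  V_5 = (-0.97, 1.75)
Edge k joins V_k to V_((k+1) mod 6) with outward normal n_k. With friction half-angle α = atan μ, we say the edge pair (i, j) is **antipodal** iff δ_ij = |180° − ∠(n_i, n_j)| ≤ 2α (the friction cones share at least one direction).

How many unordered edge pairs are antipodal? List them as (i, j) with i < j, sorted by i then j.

α = atan 0.55 = 28.81°;  2α = 57.62°
n_0 = (-0.5278, -0.8494)
n_1 = (+0.9324, -0.3614)
n_2 = (+0.9166, +0.3998)
n_3 = (+0.5770, +0.8168)
n_4 = (-0.0885, +0.9961)
n_5 = (-0.8417, +0.5399)
  (0,1): δ = 79.33°  ·
  (0,2): δ = 34.58°  ✓
  (0,3): δ = 3.38°  ✓
  (0,4): δ = 36.93°  ✓
  (0,5): δ = 89.18°  ·
  (1,2): δ = 135.25°  ·
  (1,3): δ = 104.05°  ·
  (1,4): δ = 63.73°  ·
  (1,5): δ = 11.49°  ✓
  (2,3): δ = 148.80°  ·
  (2,4): δ = 108.49°  ·
  (2,5): δ = 56.24°  ✓
  (3,4): δ = 139.68°  ·
  (3,5): δ = 87.44°  ·
  (4,5): δ = 127.75°  ·
antipodal pairs: 5

count = 5; pairs: (0,2), (0,3), (0,4), (1,5), (2,5)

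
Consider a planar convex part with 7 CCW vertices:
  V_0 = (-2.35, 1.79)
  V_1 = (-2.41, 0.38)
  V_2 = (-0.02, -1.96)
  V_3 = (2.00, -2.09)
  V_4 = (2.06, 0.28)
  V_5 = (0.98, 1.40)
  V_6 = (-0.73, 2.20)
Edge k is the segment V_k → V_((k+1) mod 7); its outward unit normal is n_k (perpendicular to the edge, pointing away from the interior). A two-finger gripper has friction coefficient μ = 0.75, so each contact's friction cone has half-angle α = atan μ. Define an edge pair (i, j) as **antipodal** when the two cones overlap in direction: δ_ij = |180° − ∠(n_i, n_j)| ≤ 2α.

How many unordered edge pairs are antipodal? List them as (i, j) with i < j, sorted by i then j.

α = atan 0.75 = 36.87°;  2α = 73.74°
n_0 = (-0.9991, +0.0425)
n_1 = (-0.6996, -0.7145)
n_2 = (-0.0642, -0.9979)
n_3 = (+0.9997, -0.0253)
n_4 = (+0.7198, +0.6941)
n_5 = (+0.4238, +0.9058)
n_6 = (-0.2454, +0.9694)
  (0,1): δ = 131.96°  ·
  (0,2): δ = 91.25°  ·
  (0,3): δ = 0.99°  ✓
  (0,4): δ = 46.40°  ✓
  (0,5): δ = 67.36°  ✓
  (0,6): δ = 106.64°  ·
  (1,2): δ = 139.29°  ·
  (1,3): δ = 47.06°  ✓
  (1,4): δ = 1.65°  ✓
  (1,5): δ = 19.32°  ✓
  (1,6): δ = 58.60°  ✓
  (2,3): δ = 87.77°  ·
  (2,4): δ = 42.36°  ✓
  (2,5): δ = 21.39°  ✓
  (2,6): δ = 17.88°  ✓
  (3,4): δ = 134.59°  ·
  (3,5): δ = 113.62°  ·
  (3,6): δ = 74.35°  ·
  (4,5): δ = 159.03°  ·
  (4,6): δ = 119.76°  ·
  (5,6): δ = 140.73°  ·
antipodal pairs: 10

count = 10; pairs: (0,3), (0,4), (0,5), (1,3), (1,4), (1,5), (1,6), (2,4), (2,5), (2,6)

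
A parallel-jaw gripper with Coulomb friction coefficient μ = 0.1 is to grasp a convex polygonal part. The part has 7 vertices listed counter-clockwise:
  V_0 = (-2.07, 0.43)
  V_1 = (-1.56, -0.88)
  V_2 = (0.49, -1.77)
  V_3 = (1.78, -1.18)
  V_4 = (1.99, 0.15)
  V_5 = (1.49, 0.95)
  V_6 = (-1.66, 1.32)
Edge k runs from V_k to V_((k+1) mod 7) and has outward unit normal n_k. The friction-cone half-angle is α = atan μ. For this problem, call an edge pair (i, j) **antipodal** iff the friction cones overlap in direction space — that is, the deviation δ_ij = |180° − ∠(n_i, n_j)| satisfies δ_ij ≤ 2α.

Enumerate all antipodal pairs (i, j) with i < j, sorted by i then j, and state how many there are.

α = atan 0.1 = 5.71°;  2α = 11.42°
n_0 = (-0.9319, -0.3628)
n_1 = (-0.3982, -0.9173)
n_2 = (+0.4159, -0.9094)
n_3 = (+0.9878, -0.1560)
n_4 = (+0.8480, +0.5300)
n_5 = (+0.1167, +0.9932)
n_6 = (-0.9083, +0.4184)
  (0,1): δ = 134.74°  ·
  (0,2): δ = 86.69°  ·
  (0,3): δ = 30.24°  ·
  (0,4): δ = 10.73°  ✓
  (0,5): δ = 62.03°  ·
  (0,6): δ = 133.99°  ·
  (1,2): δ = 131.95°  ·
  (1,3): δ = 75.50°  ·
  (1,4): δ = 34.53°  ·
  (1,5): δ = 16.77°  ·
  (1,6): δ = 88.73°  ·
  (2,3): δ = 123.55°  ·
  (2,4): δ = 82.57°  ·
  (2,5): δ = 31.28°  ·
  (2,6): δ = 40.69°  ·
  (3,4): δ = 139.02°  ·
  (3,5): δ = 87.73°  ·
  (3,6): δ = 15.76°  ·
  (4,5): δ = 128.70°  ·
  (4,6): δ = 56.74°  ·
  (5,6): δ = 108.04°  ·
antipodal pairs: 1

count = 1; pairs: (0,4)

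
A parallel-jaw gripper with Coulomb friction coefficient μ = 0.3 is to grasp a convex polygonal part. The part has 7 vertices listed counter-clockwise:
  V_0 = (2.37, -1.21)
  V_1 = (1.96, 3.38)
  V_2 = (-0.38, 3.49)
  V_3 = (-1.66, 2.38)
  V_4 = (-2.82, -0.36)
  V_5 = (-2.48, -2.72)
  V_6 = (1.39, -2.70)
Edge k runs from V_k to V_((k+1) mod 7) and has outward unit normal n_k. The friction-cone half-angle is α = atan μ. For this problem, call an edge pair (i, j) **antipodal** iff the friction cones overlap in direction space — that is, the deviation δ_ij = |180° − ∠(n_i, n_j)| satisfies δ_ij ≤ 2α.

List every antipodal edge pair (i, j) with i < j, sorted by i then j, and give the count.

α = atan 0.3 = 16.70°;  2α = 33.40°
n_0 = (+0.9960, +0.0890)
n_1 = (+0.0470, +0.9989)
n_2 = (-0.6552, +0.7555)
n_3 = (-0.9209, +0.3899)
n_4 = (-0.9898, -0.1426)
n_5 = (+0.0052, -1.0000)
n_6 = (+0.8355, -0.5495)
  (0,1): δ = 97.80°  ·
  (0,2): δ = 54.17°  ·
  (0,3): δ = 28.05°  ✓
  (0,4): δ = 3.09°  ✓
  (0,5): δ = 85.19°  ·
  (0,6): δ = 141.56°  ·
  (1,2): δ = 136.38°  ·
  (1,3): δ = 110.25°  ·
  (1,4): δ = 79.11°  ·
  (1,5): δ = 2.99°  ✓
  (1,6): δ = 59.36°  ·
  (2,3): δ = 153.88°  ·
  (2,4): δ = 122.73°  ·
  (2,5): δ = 40.64°  ·
  (2,6): δ = 15.73°  ✓
  (3,4): δ = 148.86°  ·
  (3,5): δ = 66.76°  ·
  (3,6): δ = 10.39°  ✓
  (4,5): δ = 97.90°  ·
  (4,6): δ = 41.53°  ·
  (5,6): δ = 123.63°  ·
antipodal pairs: 5

count = 5; pairs: (0,3), (0,4), (1,5), (2,6), (3,6)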